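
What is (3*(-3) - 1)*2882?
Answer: -28820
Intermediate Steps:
(3*(-3) - 1)*2882 = (-9 - 1)*2882 = -10*2882 = -28820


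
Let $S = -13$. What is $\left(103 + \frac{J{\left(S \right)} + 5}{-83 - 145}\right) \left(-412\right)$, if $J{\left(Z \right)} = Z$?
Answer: $- \frac{2419676}{57} \approx -42450.0$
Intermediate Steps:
$\left(103 + \frac{J{\left(S \right)} + 5}{-83 - 145}\right) \left(-412\right) = \left(103 + \frac{-13 + 5}{-83 - 145}\right) \left(-412\right) = \left(103 - \frac{8}{-228}\right) \left(-412\right) = \left(103 - - \frac{2}{57}\right) \left(-412\right) = \left(103 + \frac{2}{57}\right) \left(-412\right) = \frac{5873}{57} \left(-412\right) = - \frac{2419676}{57}$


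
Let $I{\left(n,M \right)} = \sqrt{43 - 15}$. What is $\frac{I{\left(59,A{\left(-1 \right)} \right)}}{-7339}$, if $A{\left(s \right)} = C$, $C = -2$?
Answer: $- \frac{2 \sqrt{7}}{7339} \approx -0.00072101$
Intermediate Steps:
$A{\left(s \right)} = -2$
$I{\left(n,M \right)} = 2 \sqrt{7}$ ($I{\left(n,M \right)} = \sqrt{28} = 2 \sqrt{7}$)
$\frac{I{\left(59,A{\left(-1 \right)} \right)}}{-7339} = \frac{2 \sqrt{7}}{-7339} = 2 \sqrt{7} \left(- \frac{1}{7339}\right) = - \frac{2 \sqrt{7}}{7339}$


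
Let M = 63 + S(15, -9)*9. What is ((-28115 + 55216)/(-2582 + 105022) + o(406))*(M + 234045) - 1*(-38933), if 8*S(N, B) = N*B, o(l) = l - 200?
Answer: 3044566537313/63040 ≈ 4.8296e+7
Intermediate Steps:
o(l) = -200 + l
S(N, B) = B*N/8 (S(N, B) = (N*B)/8 = (B*N)/8 = B*N/8)
M = -711/8 (M = 63 + ((⅛)*(-9)*15)*9 = 63 - 135/8*9 = 63 - 1215/8 = -711/8 ≈ -88.875)
((-28115 + 55216)/(-2582 + 105022) + o(406))*(M + 234045) - 1*(-38933) = ((-28115 + 55216)/(-2582 + 105022) + (-200 + 406))*(-711/8 + 234045) - 1*(-38933) = (27101/102440 + 206)*(1871649/8) + 38933 = (21129741/102440)*(1871649/8) + 38933 = 3042112200993/63040 + 38933 = 3044566537313/63040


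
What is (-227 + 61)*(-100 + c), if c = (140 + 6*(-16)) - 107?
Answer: 27058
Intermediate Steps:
c = -63 (c = (140 - 96) - 107 = 44 - 107 = -63)
(-227 + 61)*(-100 + c) = (-227 + 61)*(-100 - 63) = -166*(-163) = 27058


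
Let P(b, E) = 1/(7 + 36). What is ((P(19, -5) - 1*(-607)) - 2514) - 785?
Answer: -115755/43 ≈ -2692.0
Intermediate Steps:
P(b, E) = 1/43
((P(19, -5) - 1*(-607)) - 2514) - 785 = ((1/43 - 1*(-607)) - 2514) - 785 = ((1/43 + 607) - 2514) - 785 = (26102/43 - 2514) - 785 = -82000/43 - 785 = -115755/43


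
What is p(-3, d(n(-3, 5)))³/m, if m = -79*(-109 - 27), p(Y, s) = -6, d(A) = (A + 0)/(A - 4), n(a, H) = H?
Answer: -27/1343 ≈ -0.020104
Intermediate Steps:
d(A) = A/(-4 + A)
m = 10744 (m = -79*(-136) = 10744)
p(-3, d(n(-3, 5)))³/m = (-6)³/10744 = -216*1/10744 = -27/1343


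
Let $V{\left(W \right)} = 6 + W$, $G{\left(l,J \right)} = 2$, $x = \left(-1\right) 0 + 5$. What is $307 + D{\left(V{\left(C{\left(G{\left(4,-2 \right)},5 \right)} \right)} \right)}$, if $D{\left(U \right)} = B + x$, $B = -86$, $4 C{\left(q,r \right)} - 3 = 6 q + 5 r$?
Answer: $226$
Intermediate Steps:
$x = 5$ ($x = 0 + 5 = 5$)
$C{\left(q,r \right)} = \frac{3}{4} + \frac{3 q}{2} + \frac{5 r}{4}$ ($C{\left(q,r \right)} = \frac{3}{4} + \frac{6 q + 5 r}{4} = \frac{3}{4} + \frac{5 r + 6 q}{4} = \frac{3}{4} + \left(\frac{3 q}{2} + \frac{5 r}{4}\right) = \frac{3}{4} + \frac{3 q}{2} + \frac{5 r}{4}$)
$D{\left(U \right)} = -81$ ($D{\left(U \right)} = -86 + 5 = -81$)
$307 + D{\left(V{\left(C{\left(G{\left(4,-2 \right)},5 \right)} \right)} \right)} = 307 - 81 = 226$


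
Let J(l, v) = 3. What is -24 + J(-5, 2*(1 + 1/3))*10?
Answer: 6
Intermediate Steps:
-24 + J(-5, 2*(1 + 1/3))*10 = -24 + 3*10 = -24 + 30 = 6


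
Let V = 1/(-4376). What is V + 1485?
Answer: 6498359/4376 ≈ 1485.0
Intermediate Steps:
V = -1/4376 ≈ -0.00022852
V + 1485 = -1/4376 + 1485 = 6498359/4376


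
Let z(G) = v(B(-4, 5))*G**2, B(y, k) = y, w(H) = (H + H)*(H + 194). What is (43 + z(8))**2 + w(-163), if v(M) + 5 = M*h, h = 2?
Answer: 612415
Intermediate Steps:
w(H) = 2*H*(194 + H) (w(H) = (2*H)*(194 + H) = 2*H*(194 + H))
v(M) = -5 + 2*M (v(M) = -5 + M*2 = -5 + 2*M)
z(G) = -13*G**2 (z(G) = (-5 + 2*(-4))*G**2 = (-5 - 8)*G**2 = -13*G**2)
(43 + z(8))**2 + w(-163) = (43 - 13*8**2)**2 + 2*(-163)*(194 - 163) = (43 - 13*64)**2 + 2*(-163)*31 = (43 - 832)**2 - 10106 = (-789)**2 - 10106 = 622521 - 10106 = 612415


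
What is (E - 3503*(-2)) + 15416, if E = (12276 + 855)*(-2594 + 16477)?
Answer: 182320095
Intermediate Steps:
E = 182297673 (E = 13131*13883 = 182297673)
(E - 3503*(-2)) + 15416 = (182297673 - 3503*(-2)) + 15416 = (182297673 + 7006) + 15416 = 182304679 + 15416 = 182320095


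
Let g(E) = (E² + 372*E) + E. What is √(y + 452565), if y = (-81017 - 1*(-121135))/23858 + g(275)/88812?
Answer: √391950189869286717514/29428843 ≈ 672.73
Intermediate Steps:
g(E) = E² + 373*E
y = 108534103/29428843 (y = (-81017 - 1*(-121135))/23858 + (275*(373 + 275))/88812 = (-81017 + 121135)*(1/23858) + (275*648)*(1/88812) = 40118*(1/23858) + 178200*(1/88812) = 20059/11929 + 4950/2467 = 108534103/29428843 ≈ 3.6880)
√(y + 452565) = √(108534103/29428843 + 452565) = √(13318572866398/29428843) = √391950189869286717514/29428843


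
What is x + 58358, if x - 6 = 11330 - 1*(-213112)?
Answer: 282806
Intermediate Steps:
x = 224448 (x = 6 + (11330 - 1*(-213112)) = 6 + (11330 + 213112) = 6 + 224442 = 224448)
x + 58358 = 224448 + 58358 = 282806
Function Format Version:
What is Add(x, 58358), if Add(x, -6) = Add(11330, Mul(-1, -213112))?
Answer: 282806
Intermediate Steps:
x = 224448 (x = Add(6, Add(11330, Mul(-1, -213112))) = Add(6, Add(11330, 213112)) = Add(6, 224442) = 224448)
Add(x, 58358) = Add(224448, 58358) = 282806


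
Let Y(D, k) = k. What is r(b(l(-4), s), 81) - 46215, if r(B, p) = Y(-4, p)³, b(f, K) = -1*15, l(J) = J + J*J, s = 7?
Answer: 485226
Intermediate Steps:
l(J) = J + J²
b(f, K) = -15
r(B, p) = p³
r(b(l(-4), s), 81) - 46215 = 81³ - 46215 = 531441 - 46215 = 485226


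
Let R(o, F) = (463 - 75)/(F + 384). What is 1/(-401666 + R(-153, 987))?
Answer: -1371/550683698 ≈ -2.4896e-6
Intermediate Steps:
R(o, F) = 388/(384 + F)
1/(-401666 + R(-153, 987)) = 1/(-401666 + 388/(384 + 987)) = 1/(-401666 + 388/1371) = 1/(-550683698/1371) = -1371/550683698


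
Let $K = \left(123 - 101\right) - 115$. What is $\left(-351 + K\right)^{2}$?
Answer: $197136$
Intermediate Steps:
$K = -93$ ($K = 22 - 115 = -93$)
$\left(-351 + K\right)^{2} = \left(-351 - 93\right)^{2} = \left(-444\right)^{2} = 197136$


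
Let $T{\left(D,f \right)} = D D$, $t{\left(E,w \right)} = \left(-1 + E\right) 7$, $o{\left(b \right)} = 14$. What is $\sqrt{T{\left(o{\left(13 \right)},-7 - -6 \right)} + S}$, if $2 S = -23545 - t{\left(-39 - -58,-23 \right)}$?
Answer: $\frac{i \sqrt{46558}}{2} \approx 107.89 i$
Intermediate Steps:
$t{\left(E,w \right)} = -7 + 7 E$
$T{\left(D,f \right)} = D^{2}$
$S = - \frac{23671}{2}$ ($S = \frac{-23545 - \left(-7 + 7 \left(-39 - -58\right)\right)}{2} = \frac{-23545 - \left(-7 + 7 \left(-39 + 58\right)\right)}{2} = \frac{-23545 - \left(-7 + 7 \cdot 19\right)}{2} = \frac{-23545 - \left(-7 + 133\right)}{2} = \frac{-23545 - 126}{2} = \frac{1}{2} \left(-23671\right) = - \frac{23671}{2} \approx -11836.0$)
$\sqrt{T{\left(o{\left(13 \right)},-7 - -6 \right)} + S} = \sqrt{14^{2} - \frac{23671}{2}} = \sqrt{196 - \frac{23671}{2}} = \sqrt{- \frac{23279}{2}} = \frac{i \sqrt{46558}}{2}$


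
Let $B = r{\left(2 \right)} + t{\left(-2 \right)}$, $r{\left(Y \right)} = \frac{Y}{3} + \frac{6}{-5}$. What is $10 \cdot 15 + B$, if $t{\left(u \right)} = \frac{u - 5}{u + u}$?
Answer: $\frac{9073}{60} \approx 151.22$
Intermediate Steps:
$t{\left(u \right)} = \frac{-5 + u}{2 u}$
$r{\left(Y \right)} = - \frac{6}{5} + \frac{Y}{3}$ ($r{\left(Y \right)} = Y \frac{1}{3} + 6 \left(- \frac{1}{5}\right) = \frac{Y}{3} - \frac{6}{5} = - \frac{6}{5} + \frac{Y}{3}$)
$B = \frac{73}{60}$ ($B = \left(- \frac{6}{5} + \frac{1}{3} \cdot 2\right) + \frac{-5 - 2}{2 \left(-2\right)} = \left(- \frac{6}{5} + \frac{2}{3}\right) + \frac{1}{2} \left(- \frac{1}{2}\right) \left(-7\right) = - \frac{8}{15} + \frac{7}{4} = \frac{73}{60} \approx 1.2167$)
$10 \cdot 15 + B = 10 \cdot 15 + \frac{73}{60} = 150 + \frac{73}{60} = \frac{9073}{60}$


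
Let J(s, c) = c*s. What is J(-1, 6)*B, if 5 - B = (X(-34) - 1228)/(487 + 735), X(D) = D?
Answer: -22116/611 ≈ -36.196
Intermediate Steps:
B = 3686/611 (B = 5 - (-34 - 1228)/(487 + 735) = 5 - (-1262)/1222 = 5 - 1*(-631/611) = 5 + 631/611 = 3686/611 ≈ 6.0327)
J(-1, 6)*B = (6*(-1))*(3686/611) = -6*3686/611 = -22116/611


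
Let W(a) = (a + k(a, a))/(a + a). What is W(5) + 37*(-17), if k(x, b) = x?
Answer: -628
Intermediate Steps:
W(a) = 1 (W(a) = (a + a)/(a + a) = (2*a)/((2*a)) = (2*a)*(1/(2*a)) = 1)
W(5) + 37*(-17) = 1 + 37*(-17) = 1 - 629 = -628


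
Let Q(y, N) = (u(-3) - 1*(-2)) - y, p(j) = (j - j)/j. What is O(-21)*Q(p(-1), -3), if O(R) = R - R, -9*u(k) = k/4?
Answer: 0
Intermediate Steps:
u(k) = -k/36 (u(k) = -k/(9*4) = -k/36)
O(R) = 0
p(j) = 0 (p(j) = 0/j = 0)
Q(y, N) = 25/12 - y (Q(y, N) = (-1/36*(-3) - 1*(-2)) - y = (1/12 + 2) - y = 25/12 - y)
O(-21)*Q(p(-1), -3) = 0*(25/12 - 1*0) = 0*(25/12 + 0) = 0*(25/12) = 0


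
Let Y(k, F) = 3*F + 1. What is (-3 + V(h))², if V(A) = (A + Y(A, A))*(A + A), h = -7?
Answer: 140625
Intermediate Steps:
Y(k, F) = 1 + 3*F
V(A) = 2*A*(1 + 4*A) (V(A) = (A + (1 + 3*A))*(A + A) = (1 + 4*A)*(2*A) = 2*A*(1 + 4*A))
(-3 + V(h))² = (-3 + 2*(-7)*(1 + 4*(-7)))² = (-3 + 2*(-7)*(1 - 28))² = (-3 + 2*(-7)*(-27))² = (-3 + 378)² = 375² = 140625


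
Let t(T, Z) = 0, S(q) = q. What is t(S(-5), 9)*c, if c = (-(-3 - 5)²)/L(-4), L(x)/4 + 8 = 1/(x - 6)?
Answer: 0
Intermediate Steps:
L(x) = -32 + 4/(-6 + x) (L(x) = -32 + 4/(x - 6) = -32 + 4/(-6 + x))
c = 160/81 (c = (-(-3 - 5)²)/((4*(49 - 8*(-4))/(-6 - 4))) = (-1*(-8)²)/((4*(49 + 32)/(-10))) = (-1*64)/((4*(-⅒)*81)) = -64/(-162/5) = -64*(-5/162) = 160/81 ≈ 1.9753)
t(S(-5), 9)*c = 0*(160/81) = 0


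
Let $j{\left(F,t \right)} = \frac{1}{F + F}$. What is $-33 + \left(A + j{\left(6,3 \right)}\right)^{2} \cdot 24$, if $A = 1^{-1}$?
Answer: $- \frac{29}{6} \approx -4.8333$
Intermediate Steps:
$j{\left(F,t \right)} = \frac{1}{2 F}$
$A = 1$
$-33 + \left(A + j{\left(6,3 \right)}\right)^{2} \cdot 24 = -33 + \left(1 + \frac{1}{2 \cdot 6}\right)^{2} \cdot 24 = -33 + \left(1 + \frac{1}{2} \cdot \frac{1}{6}\right)^{2} \cdot 24 = -33 + \left(1 + \frac{1}{12}\right)^{2} \cdot 24 = -33 + \left(\frac{13}{12}\right)^{2} \cdot 24 = -33 + \frac{169}{144} \cdot 24 = -33 + \frac{169}{6} = - \frac{29}{6}$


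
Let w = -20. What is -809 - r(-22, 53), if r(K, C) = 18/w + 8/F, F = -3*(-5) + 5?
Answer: -1617/2 ≈ -808.50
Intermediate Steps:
F = 20 (F = 15 + 5 = 20)
r(K, C) = -½ (r(K, C) = 18/(-20) + 8/20 = 18*(-1/20) + 8*(1/20) = -9/10 + ⅖ = -½)
-809 - r(-22, 53) = -809 - 1*(-½) = -809 + ½ = -1617/2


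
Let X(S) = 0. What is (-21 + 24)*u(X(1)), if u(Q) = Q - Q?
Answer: 0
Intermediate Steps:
u(Q) = 0
(-21 + 24)*u(X(1)) = (-21 + 24)*0 = 3*0 = 0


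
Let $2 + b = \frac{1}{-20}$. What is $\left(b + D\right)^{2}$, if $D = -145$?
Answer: $\frac{8649481}{400} \approx 21624.0$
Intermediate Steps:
$b = - \frac{41}{20}$ ($b = -2 + \frac{1}{-20} = -2 - \frac{1}{20} = - \frac{41}{20} \approx -2.05$)
$\left(b + D\right)^{2} = \left(- \frac{41}{20} - 145\right)^{2} = \left(- \frac{2941}{20}\right)^{2} = \frac{8649481}{400}$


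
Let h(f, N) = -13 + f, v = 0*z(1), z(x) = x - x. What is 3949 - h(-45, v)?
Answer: 4007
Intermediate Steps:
z(x) = 0
v = 0 (v = 0*0 = 0)
3949 - h(-45, v) = 3949 - (-13 - 45) = 3949 - 1*(-58) = 3949 + 58 = 4007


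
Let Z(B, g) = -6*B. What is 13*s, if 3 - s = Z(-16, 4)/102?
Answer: 455/17 ≈ 26.765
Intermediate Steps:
s = 35/17 (s = 3 - (-6*(-16))/102 = 3 - 96/102 = 3 - 1*16/17 = 3 - 16/17 = 35/17 ≈ 2.0588)
13*s = 13*(35/17) = 455/17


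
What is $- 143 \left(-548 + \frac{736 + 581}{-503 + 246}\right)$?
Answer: $\frac{20327879}{257} \approx 79097.0$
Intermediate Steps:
$- 143 \left(-548 + \frac{736 + 581}{-503 + 246}\right) = - 143 \left(-548 + \frac{1317}{-257}\right) = - 143 \left(-548 + 1317 \left(- \frac{1}{257}\right)\right) = - 143 \left(-548 - \frac{1317}{257}\right) = \left(-143\right) \left(- \frac{142153}{257}\right) = \frac{20327879}{257}$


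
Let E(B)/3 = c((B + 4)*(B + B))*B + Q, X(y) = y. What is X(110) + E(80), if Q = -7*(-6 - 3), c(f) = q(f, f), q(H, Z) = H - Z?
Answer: 299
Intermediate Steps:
c(f) = 0 (c(f) = f - f = 0)
Q = 63 (Q = -7*(-9) = 63)
E(B) = 189 (E(B) = 3*(0*B + 63) = 3*(0 + 63) = 3*63 = 189)
X(110) + E(80) = 110 + 189 = 299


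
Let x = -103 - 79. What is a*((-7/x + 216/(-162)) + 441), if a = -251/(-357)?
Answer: 8608547/27846 ≈ 309.15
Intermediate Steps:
x = -182
a = 251/357 (a = -251*(-1/357) = 251/357 ≈ 0.70308)
a*((-7/x + 216/(-162)) + 441) = 251*((-7/(-182) + 216/(-162)) + 441)/357 = 251*((-7*(-1/182) + 216*(-1/162)) + 441)/357 = 251*((1/26 - 4/3) + 441)/357 = 251*(-101/78 + 441)/357 = (251/357)*(34297/78) = 8608547/27846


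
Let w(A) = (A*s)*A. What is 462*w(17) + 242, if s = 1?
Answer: 133760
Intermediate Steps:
w(A) = A² (w(A) = (A*1)*A = A*A = A²)
462*w(17) + 242 = 462*17² + 242 = 462*289 + 242 = 133518 + 242 = 133760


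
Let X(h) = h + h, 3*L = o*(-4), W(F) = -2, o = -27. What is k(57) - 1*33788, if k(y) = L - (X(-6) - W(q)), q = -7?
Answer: -33742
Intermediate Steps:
L = 36 (L = (-27*(-4))/3 = (⅓)*108 = 36)
X(h) = 2*h
k(y) = 46 (k(y) = 36 - (2*(-6) - 1*(-2)) = 36 - (-12 + 2) = 36 - 1*(-10) = 36 + 10 = 46)
k(57) - 1*33788 = 46 - 1*33788 = 46 - 33788 = -33742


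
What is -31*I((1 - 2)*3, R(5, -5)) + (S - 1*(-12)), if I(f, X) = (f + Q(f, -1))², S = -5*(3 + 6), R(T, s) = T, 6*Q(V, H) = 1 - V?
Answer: -1816/9 ≈ -201.78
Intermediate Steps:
Q(V, H) = ⅙ - V/6 (Q(V, H) = (1 - V)/6 = ⅙ - V/6)
S = -45 (S = -5*9 = -45)
I(f, X) = (⅙ + 5*f/6)² (I(f, X) = (f + (⅙ - f/6))² = (⅙ + 5*f/6)²)
-31*I((1 - 2)*3, R(5, -5)) + (S - 1*(-12)) = -31*(1 + 5*((1 - 2)*3))²/36 + (-45 - 1*(-12)) = -31*(1 + 5*(-1*3))²/36 + (-45 + 12) = -31*(1 + 5*(-3))²/36 - 33 = -31*(1 - 15)²/36 - 33 = -31*(-14)²/36 - 33 = -31*196/36 - 33 = -31*49/9 - 33 = -1519/9 - 33 = -1816/9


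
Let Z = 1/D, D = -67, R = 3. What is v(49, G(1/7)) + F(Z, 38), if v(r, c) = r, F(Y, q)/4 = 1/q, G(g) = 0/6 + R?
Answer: 933/19 ≈ 49.105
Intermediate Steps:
Z = -1/67 (Z = 1/(-67) = -1/67 ≈ -0.014925)
G(g) = 3 (G(g) = 0/6 + 3 = (⅙)*0 + 3 = 0 + 3 = 3)
F(Y, q) = 4/q
v(49, G(1/7)) + F(Z, 38) = 49 + 4/38 = 49 + 4*(1/38) = 49 + 2/19 = 933/19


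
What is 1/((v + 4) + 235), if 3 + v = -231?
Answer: ⅕ ≈ 0.20000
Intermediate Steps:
v = -234 (v = -3 - 231 = -234)
1/((v + 4) + 235) = 1/((-234 + 4) + 235) = 1/(-230 + 235) = 1/5 = ⅕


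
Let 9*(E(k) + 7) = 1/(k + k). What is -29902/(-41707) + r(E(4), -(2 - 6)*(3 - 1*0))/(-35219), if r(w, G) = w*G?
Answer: 6339689849/8813272998 ≈ 0.71933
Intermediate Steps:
E(k) = -7 + 1/(18*k) (E(k) = -7 + 1/(9*(k + k)) = -7 + 1/(9*((2*k))) = -7 + (1/(2*k))/9 = -7 + 1/(18*k))
r(w, G) = G*w
-29902/(-41707) + r(E(4), -(2 - 6)*(3 - 1*0))/(-35219) = -29902/(-41707) + ((-(2 - 6)*(3 - 1*0))*(-7 + (1/18)/4))/(-35219) = -29902*(-1/41707) + ((-(-4)*(3 + 0))*(-7 + (1/18)*(¼)))*(-1/35219) = 29902/41707 + ((-(-4)*3)*(-7 + 1/72))*(-1/35219) = 29902/41707 + (-1*(-12)*(-503/72))*(-1/35219) = 29902/41707 + (12*(-503/72))*(-1/35219) = 29902/41707 - 503/6*(-1/35219) = 29902/41707 + 503/211314 = 6339689849/8813272998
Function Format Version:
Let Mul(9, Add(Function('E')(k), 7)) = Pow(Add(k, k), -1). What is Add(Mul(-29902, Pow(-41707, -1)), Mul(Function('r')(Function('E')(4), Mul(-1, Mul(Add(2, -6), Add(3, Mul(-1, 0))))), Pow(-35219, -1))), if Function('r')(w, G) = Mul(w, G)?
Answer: Rational(6339689849, 8813272998) ≈ 0.71933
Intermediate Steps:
Function('E')(k) = Add(-7, Mul(Rational(1, 18), Pow(k, -1))) (Function('E')(k) = Add(-7, Mul(Rational(1, 9), Pow(Add(k, k), -1))) = Add(-7, Mul(Rational(1, 9), Pow(Mul(2, k), -1))) = Add(-7, Mul(Rational(1, 9), Mul(Rational(1, 2), Pow(k, -1)))) = Add(-7, Mul(Rational(1, 18), Pow(k, -1))))
Function('r')(w, G) = Mul(G, w)
Add(Mul(-29902, Pow(-41707, -1)), Mul(Function('r')(Function('E')(4), Mul(-1, Mul(Add(2, -6), Add(3, Mul(-1, 0))))), Pow(-35219, -1))) = Add(Mul(-29902, Pow(-41707, -1)), Mul(Mul(Mul(-1, Mul(Add(2, -6), Add(3, Mul(-1, 0)))), Add(-7, Mul(Rational(1, 18), Pow(4, -1)))), Pow(-35219, -1))) = Add(Mul(-29902, Rational(-1, 41707)), Mul(Mul(Mul(-1, Mul(-4, Add(3, 0))), Add(-7, Mul(Rational(1, 18), Rational(1, 4)))), Rational(-1, 35219))) = Add(Rational(29902, 41707), Mul(Mul(Mul(-1, Mul(-4, 3)), Add(-7, Rational(1, 72))), Rational(-1, 35219))) = Add(Rational(29902, 41707), Mul(Mul(Mul(-1, -12), Rational(-503, 72)), Rational(-1, 35219))) = Add(Rational(29902, 41707), Mul(Mul(12, Rational(-503, 72)), Rational(-1, 35219))) = Add(Rational(29902, 41707), Mul(Rational(-503, 6), Rational(-1, 35219))) = Add(Rational(29902, 41707), Rational(503, 211314)) = Rational(6339689849, 8813272998)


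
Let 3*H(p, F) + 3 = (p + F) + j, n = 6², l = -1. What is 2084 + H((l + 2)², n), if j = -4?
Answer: 2094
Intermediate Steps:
n = 36
H(p, F) = -7/3 + F/3 + p/3 (H(p, F) = -1 + ((p + F) - 4)/3 = -1 + ((F + p) - 4)/3 = -1 + (-4 + F + p)/3 = -1 + (-4/3 + F/3 + p/3) = -7/3 + F/3 + p/3)
2084 + H((l + 2)², n) = 2084 + (-7/3 + (⅓)*36 + (-1 + 2)²/3) = 2084 + (-7/3 + 12 + (⅓)*1²) = 2084 + (-7/3 + 12 + (⅓)*1) = 2084 + (-7/3 + 12 + ⅓) = 2084 + 10 = 2094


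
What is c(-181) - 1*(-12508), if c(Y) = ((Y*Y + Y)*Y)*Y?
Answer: 1067365888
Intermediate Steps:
c(Y) = Y**2*(Y + Y**2) (c(Y) = ((Y**2 + Y)*Y)*Y = ((Y + Y**2)*Y)*Y = (Y*(Y + Y**2))*Y = Y**2*(Y + Y**2))
c(-181) - 1*(-12508) = (-181)**3*(1 - 181) - 1*(-12508) = -5929741*(-180) + 12508 = 1067353380 + 12508 = 1067365888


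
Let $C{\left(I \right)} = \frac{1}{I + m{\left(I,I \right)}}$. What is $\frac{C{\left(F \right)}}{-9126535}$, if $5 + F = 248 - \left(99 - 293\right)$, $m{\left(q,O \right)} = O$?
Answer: $- \frac{1}{7976591590} \approx -1.2537 \cdot 10^{-10}$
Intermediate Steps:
$F = 437$ ($F = -5 + \left(248 - \left(99 - 293\right)\right) = -5 + \left(248 - -194\right) = -5 + \left(248 + 194\right) = -5 + 442 = 437$)
$C{\left(I \right)} = \frac{1}{2 I}$ ($C{\left(I \right)} = \frac{1}{I + I} = \frac{1}{2 I}$)
$\frac{C{\left(F \right)}}{-9126535} = \frac{\frac{1}{2} \cdot \frac{1}{437}}{-9126535} = \frac{1}{2} \cdot \frac{1}{437} \left(- \frac{1}{9126535}\right) = \frac{1}{874} \left(- \frac{1}{9126535}\right) = - \frac{1}{7976591590}$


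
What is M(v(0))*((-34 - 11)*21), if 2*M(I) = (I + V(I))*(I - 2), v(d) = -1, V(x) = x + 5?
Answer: 8505/2 ≈ 4252.5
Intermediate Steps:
V(x) = 5 + x
M(I) = (-2 + I)*(5 + 2*I)/2 (M(I) = ((I + (5 + I))*(I - 2))/2 = ((5 + 2*I)*(-2 + I))/2 = ((-2 + I)*(5 + 2*I))/2 = (-2 + I)*(5 + 2*I)/2)
M(v(0))*((-34 - 11)*21) = (-5 + (-1)**2 + (1/2)*(-1))*((-34 - 11)*21) = (-5 + 1 - 1/2)*(-45*21) = -9/2*(-945) = 8505/2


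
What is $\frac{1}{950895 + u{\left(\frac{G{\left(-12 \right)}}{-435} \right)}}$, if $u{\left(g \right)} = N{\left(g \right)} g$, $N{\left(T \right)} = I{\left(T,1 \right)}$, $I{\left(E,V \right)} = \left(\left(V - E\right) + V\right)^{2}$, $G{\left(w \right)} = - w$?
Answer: $\frac{3048625}{2898921923631} \approx 1.0516 \cdot 10^{-6}$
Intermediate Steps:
$I{\left(E,V \right)} = \left(- E + 2 V\right)^{2}$
$N{\left(T \right)} = \left(-2 + T\right)^{2}$ ($N{\left(T \right)} = \left(T - 2\right)^{2} = \left(-2 + T\right)^{2}$)
$u{\left(g \right)} = g \left(-2 + g\right)^{2}$ ($u{\left(g \right)} = \left(-2 + g\right)^{2} g = g \left(-2 + g\right)^{2}$)
$\frac{1}{950895 + u{\left(\frac{G{\left(-12 \right)}}{-435} \right)}} = \frac{1}{950895 + \frac{\left(-1\right) \left(-12\right)}{-435} \left(-2 + \frac{\left(-1\right) \left(-12\right)}{-435}\right)^{2}} = \frac{1}{950895 + 12 \left(- \frac{1}{435}\right) \left(-2 + 12 \left(- \frac{1}{435}\right)\right)^{2}} = \frac{1}{950895 - \frac{4 \left(-2 - \frac{4}{145}\right)^{2}}{145}} = \frac{1}{950895 - \frac{4 \left(- \frac{294}{145}\right)^{2}}{145}} = \frac{1}{950895 - \frac{345744}{3048625}} = \frac{1}{\frac{2898921923631}{3048625}} = \frac{3048625}{2898921923631}$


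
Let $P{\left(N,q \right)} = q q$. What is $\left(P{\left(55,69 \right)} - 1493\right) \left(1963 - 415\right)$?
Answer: $5058864$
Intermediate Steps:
$P{\left(N,q \right)} = q^{2}$
$\left(P{\left(55,69 \right)} - 1493\right) \left(1963 - 415\right) = \left(69^{2} - 1493\right) \left(1963 - 415\right) = \left(4761 - 1493\right) 1548 = 3268 \cdot 1548 = 5058864$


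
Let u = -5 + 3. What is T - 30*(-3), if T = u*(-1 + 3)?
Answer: 86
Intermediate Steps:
u = -2
T = -4 (T = -2*(-1 + 3) = -2*2 = -4)
T - 30*(-3) = -4 - 30*(-3) = -4 + 90 = 86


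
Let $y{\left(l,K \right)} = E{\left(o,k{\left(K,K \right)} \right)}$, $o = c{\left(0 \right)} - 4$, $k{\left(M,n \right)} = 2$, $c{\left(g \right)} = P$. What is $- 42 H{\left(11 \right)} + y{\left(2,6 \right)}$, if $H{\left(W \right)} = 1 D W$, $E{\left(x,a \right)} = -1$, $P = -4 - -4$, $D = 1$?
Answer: $-463$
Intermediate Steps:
$P = 0$ ($P = -4 + 4 = 0$)
$c{\left(g \right)} = 0$
$o = -4$ ($o = 0 - 4 = -4$)
$y{\left(l,K \right)} = -1$
$H{\left(W \right)} = W$ ($H{\left(W \right)} = 1 \cdot 1 W = 1 W = W$)
$- 42 H{\left(11 \right)} + y{\left(2,6 \right)} = \left(-42\right) 11 - 1 = -462 - 1 = -463$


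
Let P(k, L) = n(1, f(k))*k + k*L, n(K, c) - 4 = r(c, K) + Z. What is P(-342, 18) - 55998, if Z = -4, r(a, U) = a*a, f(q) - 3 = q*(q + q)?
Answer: -18715509826416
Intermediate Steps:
f(q) = 3 + 2*q² (f(q) = 3 + q*(q + q) = 3 + q*(2*q) = 3 + 2*q²)
r(a, U) = a²
n(K, c) = c² (n(K, c) = 4 + (c² - 4) = 4 + (-4 + c²) = c²)
P(k, L) = L*k + k*(3 + 2*k²)² (P(k, L) = (3 + 2*k²)²*k + k*L = k*(3 + 2*k²)² + L*k = L*k + k*(3 + 2*k²)²)
P(-342, 18) - 55998 = -342*(18 + (3 + 2*(-342)²)²) - 55998 = -342*(18 + (3 + 2*116964)²) - 55998 = -342*(18 + (3 + 233928)²) - 55998 = -342*(18 + 233931²) - 55998 = -342*(18 + 54723712761) - 55998 = -342*54723712779 - 55998 = -18715509770418 - 55998 = -18715509826416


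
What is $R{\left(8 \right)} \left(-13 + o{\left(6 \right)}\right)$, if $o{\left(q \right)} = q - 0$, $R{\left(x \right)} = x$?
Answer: $-56$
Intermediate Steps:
$o{\left(q \right)} = q$ ($o{\left(q \right)} = q + 0 = q$)
$R{\left(8 \right)} \left(-13 + o{\left(6 \right)}\right) = 8 \left(-13 + 6\right) = 8 \left(-7\right) = -56$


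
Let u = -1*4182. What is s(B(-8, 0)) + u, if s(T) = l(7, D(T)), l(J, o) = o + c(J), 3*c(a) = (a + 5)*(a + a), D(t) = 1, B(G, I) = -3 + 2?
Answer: -4125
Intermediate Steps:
B(G, I) = -1
c(a) = 2*a*(5 + a)/3 (c(a) = ((a + 5)*(a + a))/3 = ((5 + a)*(2*a))/3 = (2*a*(5 + a))/3 = 2*a*(5 + a)/3)
l(J, o) = o + 2*J*(5 + J)/3
s(T) = 57 (s(T) = 1 + (2/3)*7*(5 + 7) = 1 + (2/3)*7*12 = 1 + 56 = 57)
u = -4182
s(B(-8, 0)) + u = 57 - 4182 = -4125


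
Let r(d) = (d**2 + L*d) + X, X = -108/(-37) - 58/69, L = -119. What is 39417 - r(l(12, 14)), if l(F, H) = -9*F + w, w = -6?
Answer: 32813509/2553 ≈ 12853.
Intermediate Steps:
X = 5306/2553 (X = -108*(-1/37) - 58*1/69 = 108/37 - 58/69 = 5306/2553 ≈ 2.0783)
l(F, H) = -6 - 9*F (l(F, H) = -9*F - 6 = -6 - 9*F)
r(d) = 5306/2553 + d**2 - 119*d (r(d) = (d**2 - 119*d) + 5306/2553 = 5306/2553 + d**2 - 119*d)
39417 - r(l(12, 14)) = 39417 - (5306/2553 + (-6 - 9*12)**2 - 119*(-6 - 9*12)) = 39417 - (5306/2553 + (-6 - 108)**2 - 119*(-6 - 108)) = 39417 - (5306/2553 + (-114)**2 - 119*(-114)) = 39417 - (5306/2553 + 12996 + 13566) = 39417 - 1*67818092/2553 = 39417 - 67818092/2553 = 32813509/2553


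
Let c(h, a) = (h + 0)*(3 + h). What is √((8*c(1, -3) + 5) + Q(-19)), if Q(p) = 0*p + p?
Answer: 3*√2 ≈ 4.2426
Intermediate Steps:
c(h, a) = h*(3 + h)
Q(p) = p (Q(p) = 0 + p = p)
√((8*c(1, -3) + 5) + Q(-19)) = √((8*(1*(3 + 1)) + 5) - 19) = √((8*(1*4) + 5) - 19) = √((8*4 + 5) - 19) = √((32 + 5) - 19) = √(37 - 19) = √18 = 3*√2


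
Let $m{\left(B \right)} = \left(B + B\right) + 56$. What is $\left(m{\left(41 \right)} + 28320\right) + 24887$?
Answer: $53345$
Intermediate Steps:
$m{\left(B \right)} = 56 + 2 B$ ($m{\left(B \right)} = 2 B + 56 = 56 + 2 B$)
$\left(m{\left(41 \right)} + 28320\right) + 24887 = \left(\left(56 + 2 \cdot 41\right) + 28320\right) + 24887 = \left(\left(56 + 82\right) + 28320\right) + 24887 = \left(138 + 28320\right) + 24887 = 28458 + 24887 = 53345$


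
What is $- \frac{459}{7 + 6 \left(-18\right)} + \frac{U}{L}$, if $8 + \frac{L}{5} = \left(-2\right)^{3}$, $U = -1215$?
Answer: $\frac{31887}{1616} \approx 19.732$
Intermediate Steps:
$L = -80$ ($L = -40 + 5 \left(-2\right)^{3} = -40 + 5 \left(-8\right) = -40 - 40 = -80$)
$- \frac{459}{7 + 6 \left(-18\right)} + \frac{U}{L} = - \frac{459}{7 + 6 \left(-18\right)} - \frac{1215}{-80} = - \frac{459}{7 - 108} - - \frac{243}{16} = - \frac{459}{-101} + \frac{243}{16} = \left(-459\right) \left(- \frac{1}{101}\right) + \frac{243}{16} = \frac{459}{101} + \frac{243}{16} = \frac{31887}{1616}$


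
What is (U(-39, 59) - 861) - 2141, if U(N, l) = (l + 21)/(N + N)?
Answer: -117118/39 ≈ -3003.0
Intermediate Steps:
U(N, l) = (21 + l)/(2*N) (U(N, l) = (21 + l)/((2*N)) = (21 + l)*(1/(2*N)) = (21 + l)/(2*N))
(U(-39, 59) - 861) - 2141 = ((½)*(21 + 59)/(-39) - 861) - 2141 = ((½)*(-1/39)*80 - 861) - 2141 = (-40/39 - 861) - 2141 = -33619/39 - 2141 = -117118/39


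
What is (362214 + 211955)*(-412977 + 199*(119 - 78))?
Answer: -232433946242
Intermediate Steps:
(362214 + 211955)*(-412977 + 199*(119 - 78)) = 574169*(-412977 + 199*41) = 574169*(-412977 + 8159) = 574169*(-404818) = -232433946242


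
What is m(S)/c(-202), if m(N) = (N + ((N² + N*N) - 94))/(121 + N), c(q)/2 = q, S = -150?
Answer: 11189/2929 ≈ 3.8201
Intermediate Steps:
c(q) = 2*q
m(N) = (-94 + N + 2*N²)/(121 + N) (m(N) = (N + ((N² + N²) - 94))/(121 + N) = (N + (2*N² - 94))/(121 + N) = (N + (-94 + 2*N²))/(121 + N) = (-94 + N + 2*N²)/(121 + N))
m(S)/c(-202) = ((-94 - 150 + 2*(-150)²)/(121 - 150))/((2*(-202))) = ((-94 - 150 + 2*22500)/(-29))/(-404) = -(-94 - 150 + 45000)/29*(-1/404) = -1/29*44756*(-1/404) = -44756/29*(-1/404) = 11189/2929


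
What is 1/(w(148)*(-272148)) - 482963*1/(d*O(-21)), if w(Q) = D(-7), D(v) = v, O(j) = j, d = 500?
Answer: 1825519667/39688250 ≈ 45.996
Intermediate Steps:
w(Q) = -7
1/(w(148)*(-272148)) - 482963*1/(d*O(-21)) = 1/(-7*(-272148)) - 482963/((-21*500)) = -1/7*(-1/272148) - 482963/(-10500) = 1/1905036 - 482963*(-1/10500) = 1/1905036 + 482963/10500 = 1825519667/39688250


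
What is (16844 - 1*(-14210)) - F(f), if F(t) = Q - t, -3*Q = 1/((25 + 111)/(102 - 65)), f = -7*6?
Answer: 12652933/408 ≈ 31012.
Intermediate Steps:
f = -42
Q = -37/408 (Q = -(102 - 65)/(25 + 111)/3 = -1/(3*(136/37)) = -1/(3*(136*(1/37))) = -1/(3*136/37) = -1/3*37/136 = -37/408 ≈ -0.090686)
F(t) = -37/408 - t
(16844 - 1*(-14210)) - F(f) = (16844 - 1*(-14210)) - (-37/408 - 1*(-42)) = (16844 + 14210) - (-37/408 + 42) = 31054 - 1*17099/408 = 31054 - 17099/408 = 12652933/408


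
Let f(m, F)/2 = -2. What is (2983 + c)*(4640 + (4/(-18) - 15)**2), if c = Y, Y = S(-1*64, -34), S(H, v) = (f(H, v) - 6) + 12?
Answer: 392635955/27 ≈ 1.4542e+7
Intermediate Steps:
f(m, F) = -4 (f(m, F) = 2*(-2) = -4)
S(H, v) = 2 (S(H, v) = (-4 - 6) + 12 = -10 + 12 = 2)
Y = 2
c = 2
(2983 + c)*(4640 + (4/(-18) - 15)**2) = (2983 + 2)*(4640 + (4/(-18) - 15)**2) = 2985*(4640 + (4*(-1/18) - 15)**2) = 2985*(4640 + (-2/9 - 15)**2) = 2985*(4640 + (-137/9)**2) = 2985*(4640 + 18769/81) = 2985*(394609/81) = 392635955/27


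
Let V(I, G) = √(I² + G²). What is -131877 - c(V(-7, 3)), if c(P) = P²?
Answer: -131935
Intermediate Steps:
V(I, G) = √(G² + I²)
-131877 - c(V(-7, 3)) = -131877 - (√(3² + (-7)²))² = -131877 - (√(9 + 49))² = -131877 - (√58)² = -131877 - 1*58 = -131877 - 58 = -131935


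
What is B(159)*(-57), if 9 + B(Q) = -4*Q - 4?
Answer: 36993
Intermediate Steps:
B(Q) = -13 - 4*Q (B(Q) = -9 + (-4*Q - 4) = -9 + (-4 - 4*Q) = -13 - 4*Q)
B(159)*(-57) = (-13 - 4*159)*(-57) = (-13 - 636)*(-57) = -649*(-57) = 36993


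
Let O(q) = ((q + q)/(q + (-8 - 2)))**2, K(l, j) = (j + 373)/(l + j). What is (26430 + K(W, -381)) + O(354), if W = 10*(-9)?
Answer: 92084143007/3483516 ≈ 26434.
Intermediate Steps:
W = -90
K(l, j) = (373 + j)/(j + l)
O(q) = 4*q**2/(-10 + q)**2 (O(q) = ((2*q)/(q - 10))**2 = ((2*q)/(-10 + q))**2 = (2*q/(-10 + q))**2 = 4*q**2/(-10 + q)**2)
(26430 + K(W, -381)) + O(354) = (26430 + (373 - 381)/(-381 - 90)) + 4*354**2/(-10 + 354)**2 = (26430 - 8/(-471)) + 4*125316/344**2 = (26430 - 1/471*(-8)) + 4*125316*(1/118336) = (26430 + 8/471) + 31329/7396 = 12448538/471 + 31329/7396 = 92084143007/3483516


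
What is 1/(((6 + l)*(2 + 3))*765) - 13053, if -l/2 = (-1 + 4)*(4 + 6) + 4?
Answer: -3095518951/237150 ≈ -13053.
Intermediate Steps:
l = -68 (l = -2*((-1 + 4)*(4 + 6) + 4) = -2*(3*10 + 4) = -2*(30 + 4) = -2*34 = -68)
1/(((6 + l)*(2 + 3))*765) - 13053 = 1/(((6 - 68)*(2 + 3))*765) - 13053 = 1/(-62*5*765) - 13053 = 1/(-310*765) - 13053 = 1/(-237150) - 13053 = -1/237150 - 13053 = -3095518951/237150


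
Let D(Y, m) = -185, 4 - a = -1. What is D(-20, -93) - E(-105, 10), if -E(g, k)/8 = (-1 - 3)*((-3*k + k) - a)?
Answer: 615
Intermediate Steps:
a = 5 (a = 4 - 1*(-1) = 4 + 1 = 5)
E(g, k) = -160 - 64*k (E(g, k) = -8*(-1 - 3)*((-3*k + k) - 1*5) = -(-32)*(-2*k - 5) = -(-32)*(-5 - 2*k) = -8*(20 + 8*k) = -160 - 64*k)
D(-20, -93) - E(-105, 10) = -185 - (-160 - 64*10) = -185 - (-160 - 640) = -185 - 1*(-800) = -185 + 800 = 615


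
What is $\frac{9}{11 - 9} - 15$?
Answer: $- \frac{21}{2} \approx -10.5$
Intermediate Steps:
$\frac{9}{11 - 9} - 15 = \frac{9}{2} - 15 = - \frac{21}{2}$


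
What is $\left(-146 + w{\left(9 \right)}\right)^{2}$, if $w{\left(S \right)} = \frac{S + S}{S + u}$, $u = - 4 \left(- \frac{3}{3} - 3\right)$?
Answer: $\frac{13191424}{625} \approx 21106.0$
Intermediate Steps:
$u = 16$ ($u = - 4 \left(\left(-3\right) \frac{1}{3} - 3\right) = - 4 \left(-1 - 3\right) = \left(-4\right) \left(-4\right) = 16$)
$w{\left(S \right)} = \frac{2 S}{16 + S}$ ($w{\left(S \right)} = \frac{S + S}{S + 16} = \frac{2 S}{16 + S}$)
$\left(-146 + w{\left(9 \right)}\right)^{2} = \left(-146 + 2 \cdot 9 \frac{1}{16 + 9}\right)^{2} = \left(-146 + 2 \cdot 9 \cdot \frac{1}{25}\right)^{2} = \left(-146 + \frac{18}{25}\right)^{2} = \left(- \frac{3632}{25}\right)^{2} = \frac{13191424}{625}$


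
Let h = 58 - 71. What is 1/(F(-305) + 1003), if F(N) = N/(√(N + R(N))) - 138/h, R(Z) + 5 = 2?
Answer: 52760708/53494786557 - 103090*I*√77/53494786557 ≈ 0.00098628 - 1.691e-5*I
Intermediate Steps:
h = -13
R(Z) = -3 (R(Z) = -5 + 2 = -3)
F(N) = 138/13 + N/√(-3 + N) (F(N) = N/(√(N - 3)) - 138/(-13) = N/(√(-3 + N)) - 138*(-1/13) = N/√(-3 + N) + 138/13 = 138/13 + N/√(-3 + N))
1/(F(-305) + 1003) = 1/((138/13 - 305/√(-3 - 305)) + 1003) = 1/((138/13 - (-305)*I*√77/154) + 1003) = 1/((138/13 + 305*I*√77/154) + 1003) = 1/(13177/13 + 305*I*√77/154)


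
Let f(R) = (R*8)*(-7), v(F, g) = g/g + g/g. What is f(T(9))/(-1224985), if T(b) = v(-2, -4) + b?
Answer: 616/1224985 ≈ 0.00050286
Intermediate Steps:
v(F, g) = 2 (v(F, g) = 1 + 1 = 2)
T(b) = 2 + b
f(R) = -56*R (f(R) = (8*R)*(-7) = -56*R)
f(T(9))/(-1224985) = -56*(2 + 9)/(-1224985) = -56*11*(-1/1224985) = -616*(-1/1224985) = 616/1224985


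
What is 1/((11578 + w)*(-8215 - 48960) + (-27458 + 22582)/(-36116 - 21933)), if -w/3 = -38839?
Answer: -58049/425141101994749 ≈ -1.3654e-10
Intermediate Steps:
w = 116517 (w = -3*(-38839) = 116517)
1/((11578 + w)*(-8215 - 48960) + (-27458 + 22582)/(-36116 - 21933)) = 1/((11578 + 116517)*(-8215 - 48960) + (-27458 + 22582)/(-36116 - 21933)) = 1/(128095*(-57175) - 4876/(-58049)) = 1/(-7323831625 - 4876*(-1/58049)) = 1/(-7323831625 + 4876/58049) = 1/(-425141101994749/58049) = -58049/425141101994749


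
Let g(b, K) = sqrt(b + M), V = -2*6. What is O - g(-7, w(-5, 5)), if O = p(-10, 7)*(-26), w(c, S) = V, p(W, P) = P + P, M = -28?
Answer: -364 - I*sqrt(35) ≈ -364.0 - 5.9161*I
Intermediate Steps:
p(W, P) = 2*P
V = -12
w(c, S) = -12
g(b, K) = sqrt(-28 + b) (g(b, K) = sqrt(b - 28) = sqrt(-28 + b))
O = -364 (O = (2*7)*(-26) = 14*(-26) = -364)
O - g(-7, w(-5, 5)) = -364 - sqrt(-28 - 7) = -364 - sqrt(-35) = -364 - I*sqrt(35)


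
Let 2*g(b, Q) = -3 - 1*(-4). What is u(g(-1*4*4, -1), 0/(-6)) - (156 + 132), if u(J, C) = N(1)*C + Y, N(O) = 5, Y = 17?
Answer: -271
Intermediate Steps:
g(b, Q) = ½ (g(b, Q) = (-3 - 1*(-4))/2 = (-3 + 4)/2 = (½)*1 = ½)
u(J, C) = 17 + 5*C (u(J, C) = 5*C + 17 = 17 + 5*C)
u(g(-1*4*4, -1), 0/(-6)) - (156 + 132) = (17 + 5*(0/(-6))) - (156 + 132) = (17 + 5*(0*(-⅙))) - 1*288 = (17 + 5*0) - 288 = (17 + 0) - 288 = 17 - 288 = -271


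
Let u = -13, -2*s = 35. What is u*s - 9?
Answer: 437/2 ≈ 218.50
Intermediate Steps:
s = -35/2 (s = -½*35 = -35/2 ≈ -17.500)
u*s - 9 = -13*(-35/2) - 9 = 455/2 - 9 = 437/2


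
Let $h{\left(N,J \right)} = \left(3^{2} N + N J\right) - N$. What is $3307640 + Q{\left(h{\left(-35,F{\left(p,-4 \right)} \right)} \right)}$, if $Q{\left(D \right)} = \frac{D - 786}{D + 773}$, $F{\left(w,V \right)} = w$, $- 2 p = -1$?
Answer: $\frac{3145563473}{951} \approx 3.3076 \cdot 10^{6}$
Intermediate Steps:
$p = \frac{1}{2}$ ($p = \left(- \frac{1}{2}\right) \left(-1\right) = \frac{1}{2} \approx 0.5$)
$h{\left(N,J \right)} = 8 N + J N$ ($h{\left(N,J \right)} = \left(9 N + J N\right) - N = 8 N + J N$)
$Q{\left(D \right)} = \frac{-786 + D}{773 + D}$
$3307640 + Q{\left(h{\left(-35,F{\left(p,-4 \right)} \right)} \right)} = 3307640 + \frac{-786 - 35 \left(8 + \frac{1}{2}\right)}{773 - 35 \left(8 + \frac{1}{2}\right)} = 3307640 + \frac{-786 - \frac{595}{2}}{773 - \frac{595}{2}} = 3307640 + \frac{1}{\frac{951}{2}} \left(- \frac{2167}{2}\right) = 3307640 + \frac{2}{951} \left(- \frac{2167}{2}\right) = 3307640 - \frac{2167}{951} = \frac{3145563473}{951}$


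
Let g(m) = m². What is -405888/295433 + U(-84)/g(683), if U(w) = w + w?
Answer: -189391919976/137816244737 ≈ -1.3742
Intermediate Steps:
U(w) = 2*w
-405888/295433 + U(-84)/g(683) = -405888/295433 + (2*(-84))/(683²) = -405888*1/295433 - 168/466489 = -405888/295433 - 168*1/466489 = -405888/295433 - 168/466489 = -189391919976/137816244737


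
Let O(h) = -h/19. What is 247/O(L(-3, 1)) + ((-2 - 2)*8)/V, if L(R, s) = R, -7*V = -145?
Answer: 679813/435 ≈ 1562.8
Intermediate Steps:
V = 145/7 (V = -⅐*(-145) = 145/7 ≈ 20.714)
O(h) = -h/19 (O(h) = -h*(1/19) = -h/19)
247/O(L(-3, 1)) + ((-2 - 2)*8)/V = 247/((-1/19*(-3))) + ((-2 - 2)*8)/(145/7) = 247/(3/19) - 4*8*(7/145) = 247*(19/3) - 32*7/145 = 4693/3 - 224/145 = 679813/435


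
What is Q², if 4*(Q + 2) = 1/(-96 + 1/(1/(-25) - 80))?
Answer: 2368425582961/590567658256 ≈ 4.0104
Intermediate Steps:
Q = -1538969/768484 (Q = -2 + 1/(4*(-96 + 1/(1/(-25) - 80))) = -2 + 1/(4*(-96 + 1/(-1/25 - 80))) = -2 + 1/(4*(-96 + 1/(-2001/25))) = -2 + 1/(4*(-96 - 25/2001)) = -2 + 1/(4*(-192121/2001)) = -2 + (¼)*(-2001/192121) = -2 - 2001/768484 = -1538969/768484 ≈ -2.0026)
Q² = (-1538969/768484)² = 2368425582961/590567658256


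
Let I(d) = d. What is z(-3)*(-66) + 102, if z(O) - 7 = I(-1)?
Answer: -294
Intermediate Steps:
z(O) = 6 (z(O) = 7 - 1 = 6)
z(-3)*(-66) + 102 = 6*(-66) + 102 = -396 + 102 = -294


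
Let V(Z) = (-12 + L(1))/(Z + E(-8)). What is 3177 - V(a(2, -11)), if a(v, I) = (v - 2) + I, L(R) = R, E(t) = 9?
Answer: 6343/2 ≈ 3171.5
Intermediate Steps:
a(v, I) = -2 + I + v (a(v, I) = (-2 + v) + I = -2 + I + v)
V(Z) = -11/(9 + Z) (V(Z) = (-12 + 1)/(Z + 9) = -11/(9 + Z))
3177 - V(a(2, -11)) = 3177 - (-11)/(9 + (-2 - 11 + 2)) = 3177 - (-11)/(9 - 11) = 3177 - (-11)/(-2) = 3177 - (-11)*(-1)/2 = 3177 - 1*11/2 = 3177 - 11/2 = 6343/2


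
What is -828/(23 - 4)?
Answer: -828/19 ≈ -43.579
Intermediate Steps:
-828/(23 - 4) = -828/19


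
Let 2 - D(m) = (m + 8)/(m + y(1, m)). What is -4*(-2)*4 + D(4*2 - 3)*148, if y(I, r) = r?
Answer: 678/5 ≈ 135.60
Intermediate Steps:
D(m) = 2 - (8 + m)/(2*m) (D(m) = 2 - (m + 8)/(m + m) = 2 - (8 + m)/(2*m))
-4*(-2)*4 + D(4*2 - 3)*148 = -4*(-2)*4 + (3/2 - 4/(4*2 - 3))*148 = 8*4 + (3/2 - 4/(8 - 3))*148 = 32 + (3/2 - 4/5)*148 = 32 + (7/10)*148 = 32 + 518/5 = 678/5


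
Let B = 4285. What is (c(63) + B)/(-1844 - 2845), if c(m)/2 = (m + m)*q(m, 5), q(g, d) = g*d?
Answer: -83665/4689 ≈ -17.843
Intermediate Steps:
q(g, d) = d*g
c(m) = 20*m² (c(m) = 2*((m + m)*(5*m)) = 2*((2*m)*(5*m)) = 2*(10*m²) = 20*m²)
(c(63) + B)/(-1844 - 2845) = (20*63² + 4285)/(-1844 - 2845) = (20*3969 + 4285)/(-4689) = (79380 + 4285)*(-1/4689) = 83665*(-1/4689) = -83665/4689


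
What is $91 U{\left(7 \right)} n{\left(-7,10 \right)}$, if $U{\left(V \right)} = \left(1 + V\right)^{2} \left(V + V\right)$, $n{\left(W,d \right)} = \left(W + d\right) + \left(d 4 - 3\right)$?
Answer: $3261440$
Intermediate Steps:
$n{\left(W,d \right)} = -3 + W + 5 d$ ($n{\left(W,d \right)} = \left(W + d\right) + \left(4 d - 3\right) = \left(W + d\right) + \left(-3 + 4 d\right) = -3 + W + 5 d$)
$U{\left(V \right)} = 2 V \left(1 + V\right)^{2}$ ($U{\left(V \right)} = \left(1 + V\right)^{2} \cdot 2 V = 2 V \left(1 + V\right)^{2}$)
$91 U{\left(7 \right)} n{\left(-7,10 \right)} = 91 \cdot 2 \cdot 7 \left(1 + 7\right)^{2} \left(-3 - 7 + 5 \cdot 10\right) = 91 \cdot 2 \cdot 7 \cdot 8^{2} \left(-3 - 7 + 50\right) = 91 \cdot 2 \cdot 7 \cdot 64 \cdot 40 = 91 \cdot 896 \cdot 40 = 81536 \cdot 40 = 3261440$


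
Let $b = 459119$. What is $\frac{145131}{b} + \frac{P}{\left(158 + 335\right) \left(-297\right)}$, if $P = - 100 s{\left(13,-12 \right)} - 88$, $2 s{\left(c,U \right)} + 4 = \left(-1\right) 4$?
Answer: $\frac{413862373}{1318130649} \approx 0.31398$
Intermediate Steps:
$s{\left(c,U \right)} = -4$ ($s{\left(c,U \right)} = -2 + \frac{\left(-1\right) 4}{2} = -2 + \frac{1}{2} \left(-4\right) = -2 - 2 = -4$)
$P = 312$ ($P = \left(-100\right) \left(-4\right) - 88 = 400 - 88 = 312$)
$\frac{145131}{b} + \frac{P}{\left(158 + 335\right) \left(-297\right)} = \frac{145131}{459119} + \frac{312}{\left(158 + 335\right) \left(-297\right)} = 145131 \cdot \frac{1}{459119} + \frac{312}{493 \left(-297\right)} = \frac{145131}{459119} + \frac{312}{-146421} = \frac{145131}{459119} + 312 \left(- \frac{1}{146421}\right) = \frac{145131}{459119} - \frac{104}{48807} = \frac{413862373}{1318130649}$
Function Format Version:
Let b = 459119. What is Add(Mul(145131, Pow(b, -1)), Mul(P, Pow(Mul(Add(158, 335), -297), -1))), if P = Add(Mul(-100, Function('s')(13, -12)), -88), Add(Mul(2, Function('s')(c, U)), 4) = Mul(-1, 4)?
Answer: Rational(413862373, 1318130649) ≈ 0.31398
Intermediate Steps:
Function('s')(c, U) = -4 (Function('s')(c, U) = Add(-2, Mul(Rational(1, 2), Mul(-1, 4))) = Add(-2, Mul(Rational(1, 2), -4)) = Add(-2, -2) = -4)
P = 312 (P = Add(Mul(-100, -4), -88) = Add(400, -88) = 312)
Add(Mul(145131, Pow(b, -1)), Mul(P, Pow(Mul(Add(158, 335), -297), -1))) = Add(Mul(145131, Pow(459119, -1)), Mul(312, Pow(Mul(Add(158, 335), -297), -1))) = Add(Mul(145131, Rational(1, 459119)), Mul(312, Pow(Mul(493, -297), -1))) = Add(Rational(145131, 459119), Mul(312, Pow(-146421, -1))) = Add(Rational(145131, 459119), Mul(312, Rational(-1, 146421))) = Add(Rational(145131, 459119), Rational(-104, 48807)) = Rational(413862373, 1318130649)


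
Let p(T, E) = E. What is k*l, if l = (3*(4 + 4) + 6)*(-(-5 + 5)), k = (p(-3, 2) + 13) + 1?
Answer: 0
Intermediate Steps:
k = 16 (k = (2 + 13) + 1 = 15 + 1 = 16)
l = 0 (l = (3*8 + 6)*(-1*0) = (24 + 6)*0 = 30*0 = 0)
k*l = 16*0 = 0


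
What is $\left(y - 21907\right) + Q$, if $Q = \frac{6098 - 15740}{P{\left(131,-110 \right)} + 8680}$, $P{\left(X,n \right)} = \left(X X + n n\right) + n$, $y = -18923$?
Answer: $- \frac{1544649372}{37831} \approx -40830.0$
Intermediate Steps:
$P{\left(X,n \right)} = n + X^{2} + n^{2}$ ($P{\left(X,n \right)} = \left(X^{2} + n^{2}\right) + n = n + X^{2} + n^{2}$)
$Q = - \frac{9642}{37831}$ ($Q = \frac{6098 - 15740}{\left(-110 + 131^{2} + \left(-110\right)^{2}\right) + 8680} = - \frac{9642}{\left(-110 + 17161 + 12100\right) + 8680} = - \frac{9642}{29151 + 8680} = - \frac{9642}{37831} \approx -0.25487$)
$\left(y - 21907\right) + Q = \left(-18923 - 21907\right) - \frac{9642}{37831} = -40830 - \frac{9642}{37831} = - \frac{1544649372}{37831}$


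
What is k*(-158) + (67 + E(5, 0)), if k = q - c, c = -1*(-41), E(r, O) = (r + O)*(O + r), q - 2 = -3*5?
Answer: 8624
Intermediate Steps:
q = -13 (q = 2 - 3*5 = 2 - 15 = -13)
E(r, O) = (O + r)² (E(r, O) = (O + r)*(O + r) = (O + r)²)
c = 41
k = -54 (k = -13 - 1*41 = -13 - 41 = -54)
k*(-158) + (67 + E(5, 0)) = -54*(-158) + (67 + (0 + 5)²) = 8532 + (67 + 5²) = 8532 + (67 + 25) = 8532 + 92 = 8624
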